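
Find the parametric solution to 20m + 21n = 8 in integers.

Step 1: Compute gcd(20, 21) = 1.
Since 1 divides 8, solutions exist.

Step 2: Find a particular solution using extended Euclidean algorithm.
We get m₀ = -8, n₀ = 8.
Check: 20*-8 + 21*8 = 8 = 8 ✓

Step 3: Write the general solution.
m = -8 + (21/1)t = -8 + 21t
n = 8 - (20/1)t = 8 - 20t
for any integer t.

m = -8 + 21t, n = 8 - 20t for integer t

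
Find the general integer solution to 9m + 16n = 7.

Step 1: Compute gcd(9, 16) = 1.
Since 1 divides 7, solutions exist.

Step 2: Find a particular solution using extended Euclidean algorithm.
We get m₀ = -49, n₀ = 28.
Check: 9*-49 + 16*28 = 7 = 7 ✓

Step 3: Write the general solution.
m = -49 + (16/1)t = -49 + 16t
n = 28 - (9/1)t = 28 - 9t
for any integer t.

m = -49 + 16t, n = 28 - 9t for integer t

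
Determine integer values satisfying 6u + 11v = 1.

Step 1: Check solvability.
gcd(6, 11) = 1
Since 1 divides 1, solutions exist.

Step 2: Apply extended Euclidean algorithm to find gcd.
We find integers such that 6*x0 + 11*y0 = 1

Step 3: Scale the particular solution.
Multiply by 1/1 = 1:
u = 2, v = -1

Step 4: Verify.
6*(2) + 11*(-1) = 1 = 1 ✓

u = 2, v = -1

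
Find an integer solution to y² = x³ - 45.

Try small integer x values and check whether x³ - 45 is a perfect square.
x = 21: x³ - 45 = 21³ - 45 = 9261 - 45 = 9216
Is 9216 a perfect square? 96² = 9216 ✓
So (x, y) = (21, -96) is a solution.

x = 21, y = -96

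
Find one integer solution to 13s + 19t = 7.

Step 1: Check solvability.
gcd(13, 19) = 1
Since 1 divides 7, solutions exist.

Step 2: Apply extended Euclidean algorithm to find gcd.
We find integers such that 13*x0 + 19*y0 = 1

Step 3: Scale the particular solution.
Multiply by 7/1 = 7:
s = 21, t = -14

Step 4: Verify.
13*(21) + 19*(-14) = 7 = 7 ✓

s = 21, t = -14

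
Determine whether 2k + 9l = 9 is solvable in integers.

Step 1: Compute gcd(2, 9).
gcd(2, 9) = 1

Step 2: Check divisibility.
Does 1 divide 9? 9 = 1 x 9, so yes.

By the theorem on linear Diophantine equations, 2k + 9l = 9 has integer solutions if and only if gcd(2, 9) divides 9. Since 1 | 9, solutions exist.

Yes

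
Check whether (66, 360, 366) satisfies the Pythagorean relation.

Compute a² + b²:
66² + 360² = 4356 + 129600 = 133956
Compute c²:
366² = 133956
Since 133956 = 133956, it is a Pythagorean triple.

Yes, it is a Pythagorean triple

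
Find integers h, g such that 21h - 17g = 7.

Step 1: Check solvability.
gcd(21, 17) = 1
Since 1 divides 7, solutions exist.

Step 2: Apply extended Euclidean algorithm to find gcd.
We find integers such that 21*x0 + 17*y0 = 1

Step 3: Scale the particular solution.
Multiply by 7/1 = 7:
h = -28, g = -35

Step 4: Verify.
21*(-28) - 17*(-35) = 7 = 7 ✓

h = -28, g = -35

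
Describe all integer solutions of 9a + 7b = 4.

Step 1: Compute gcd(9, 7) = 1.
Since 1 divides 4, solutions exist.

Step 2: Find a particular solution using extended Euclidean algorithm.
We get a₀ = -12, b₀ = 16.
Check: 9*-12 + 7*16 = 4 = 4 ✓

Step 3: Write the general solution.
a = -12 + (7/1)t = -12 + 7t
b = 16 - (9/1)t = 16 - 9t
for any integer t.

a = -12 + 7t, b = 16 - 9t for integer t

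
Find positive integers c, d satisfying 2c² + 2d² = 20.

Try small values of c and check whether (20 - 2c²)/2 is a perfect square.
c = 1: 2·1² = 2, so 2d² = 20 - 2 = 18, giving d² = 9, d = 3.
Check: 2·1² + 2·3² = 2 + 18 = 20 ✓

c = 1, d = 3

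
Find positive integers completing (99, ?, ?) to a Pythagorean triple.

We need the other leg and hypotenuse such that 99² + x² = c².
Take x = 168, c = 195: 99² + 168² = 9801 + 28224 = 38025 = 195² ✓
Triple: (99, 168, 195)

(99, 168, 195)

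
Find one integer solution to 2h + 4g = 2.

Step 1: Check solvability.
gcd(2, 4) = 2
Since 2 divides 2, solutions exist.

Step 2: Apply extended Euclidean algorithm to find gcd.
We find integers such that 2*x0 + 4*y0 = 2

Step 3: Scale the particular solution.
Multiply by 2/2 = 1:
h = 1, g = 0

Step 4: Verify.
2*(1) + 4*(0) = 2 = 2 ✓

h = 1, g = 0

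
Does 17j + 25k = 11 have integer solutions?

Step 1: Compute gcd(17, 25).
gcd(17, 25) = 1

Step 2: Check divisibility.
Does 1 divide 11? 11 = 1 x 11, so yes.

By the theorem on linear Diophantine equations, 17j + 25k = 11 has integer solutions if and only if gcd(17, 25) divides 11. Since 1 | 11, solutions exist.

Yes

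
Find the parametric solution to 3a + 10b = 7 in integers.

Step 1: Compute gcd(3, 10) = 1.
Since 1 divides 7, solutions exist.

Step 2: Find a particular solution using extended Euclidean algorithm.
We get a₀ = -21, b₀ = 7.
Check: 3*-21 + 10*7 = 7 = 7 ✓

Step 3: Write the general solution.
a = -21 + (10/1)t = -21 + 10t
b = 7 - (3/1)t = 7 - 3t
for any integer t.

a = -21 + 10t, b = 7 - 3t for integer t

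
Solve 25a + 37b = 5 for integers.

Step 1: Check solvability.
gcd(25, 37) = 1
Since 1 divides 5, solutions exist.

Step 2: Apply extended Euclidean algorithm to find gcd.
We find integers such that 25*x0 + 37*y0 = 1

Step 3: Scale the particular solution.
Multiply by 5/1 = 5:
a = 15, b = -10

Step 4: Verify.
25*(15) + 37*(-10) = 5 = 5 ✓

a = 15, b = -10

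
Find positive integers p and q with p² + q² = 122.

We need to find integers p, q > 0 such that p² + q² = 122.
Trying p = 1: q² = 122 - 1² = 122 - 1 = 121
q = 11
Check: 1² + 11² = 1 + 121 = 122 ✓

122 = 1² + 11²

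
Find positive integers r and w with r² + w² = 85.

We need to find integers r, w > 0 such that r² + w² = 85.
Trying r = 2: w² = 85 - 2² = 85 - 4 = 81
w = 9
Check: 2² + 9² = 4 + 81 = 85 ✓

85 = 2² + 9²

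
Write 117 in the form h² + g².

We need to find integers h, g > 0 such that h² + g² = 117.
Trying h = 6: g² = 117 - 6² = 117 - 36 = 81
g = 9
Check: 6² + 9² = 36 + 81 = 117 ✓

117 = 6² + 9²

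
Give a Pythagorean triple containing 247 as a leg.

We need the other leg and hypotenuse such that 247² + x² = c².
Take x = 96, c = 265: 247² + 96² = 61009 + 9216 = 70225 = 265² ✓
Triple: (247, 96, 265)

(247, 96, 265)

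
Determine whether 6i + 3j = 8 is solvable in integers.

Step 1: Compute gcd(6, 3).
gcd(6, 3) = 3

Step 2: Check divisibility.
Does 3 divide 8? 8 = 3 x 2 + 2, so no.

By the theorem on linear Diophantine equations, 6i + 3j = 8 has integer solutions if and only if gcd(6, 3) divides 8. Since 3 does not divide 8, no solutions exist.

No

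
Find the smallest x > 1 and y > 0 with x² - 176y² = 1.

We seek the smallest positive integers (x, y) with x² - 176y² = 1, i.e., x² = 176y² + 1.
Try successive y values:
y = 1: x² = 176·1² + 1 = 177, not a perfect square
y = 2: x² = 176·2² + 1 = 705, not a perfect square
y = 3: x² = 176·3² + 1 = 1585, not a perfect square
... continuing the search (or via continued fractions) ...
y = 15: x² = 176·15² + 1 = 39601, x = 199 ✓

Verify: 199² - 176·15² = 39601 - 39600 = 1 ✓

x = 199, y = 15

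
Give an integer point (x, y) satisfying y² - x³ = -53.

Try small integer x values and check whether x³ - 53 is a perfect square.
x = 9: x³ - 53 = 9³ - 53 = 729 - 53 = 676
Is 676 a perfect square? 26² = 676 ✓
So (x, y) = (9, -26) is a solution.

x = 9, y = -26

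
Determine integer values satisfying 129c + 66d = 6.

Step 1: Check solvability.
gcd(129, 66) = 3
Since 3 divides 6, solutions exist.

Step 2: Apply extended Euclidean algorithm to find gcd.
We find integers such that 129*x0 + 66*y0 = 3

Step 3: Scale the particular solution.
Multiply by 6/3 = 2:
c = -2, d = 4

Step 4: Verify.
129*(-2) + 66*(4) = 6 = 6 ✓

c = -2, d = 4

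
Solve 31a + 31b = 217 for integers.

Step 1: Check solvability.
gcd(31, 31) = 31
Since 31 divides 217, solutions exist.

Step 2: Apply extended Euclidean algorithm to find gcd.
We find integers such that 31*x0 + 31*y0 = 31

Step 3: Scale the particular solution.
Multiply by 217/31 = 7:
a = 0, b = 7

Step 4: Verify.
31*(0) + 31*(7) = 217 = 217 ✓

a = 0, b = 7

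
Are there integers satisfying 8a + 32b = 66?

Step 1: Compute gcd(8, 32).
gcd(8, 32) = 8

Step 2: Check divisibility.
Does 8 divide 66? 66 = 8 x 8 + 2, so no.

By the theorem on linear Diophantine equations, 8a + 32b = 66 has integer solutions if and only if gcd(8, 32) divides 66. Since 8 does not divide 66, no solutions exist.

No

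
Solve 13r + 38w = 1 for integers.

Step 1: Check solvability.
gcd(13, 38) = 1
Since 1 divides 1, solutions exist.

Step 2: Apply extended Euclidean algorithm to find gcd.
We find integers such that 13*x0 + 38*y0 = 1

Step 3: Scale the particular solution.
Multiply by 1/1 = 1:
r = 3, w = -1

Step 4: Verify.
13*(3) + 38*(-1) = 1 = 1 ✓

r = 3, w = -1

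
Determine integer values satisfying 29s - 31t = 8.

Step 1: Check solvability.
gcd(29, 31) = 1
Since 1 divides 8, solutions exist.

Step 2: Apply extended Euclidean algorithm to find gcd.
We find integers such that 29*x0 + 31*y0 = 1

Step 3: Scale the particular solution.
Multiply by 8/1 = 8:
s = 120, t = 112

Step 4: Verify.
29*(120) - 31*(112) = 8 = 8 ✓

s = 120, t = 112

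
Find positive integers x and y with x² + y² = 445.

We need to find integers x, y > 0 such that x² + y² = 445.
Trying x = 2: y² = 445 - 2² = 445 - 4 = 441
y = 21
Check: 2² + 21² = 4 + 441 = 445 ✓

445 = 2² + 21²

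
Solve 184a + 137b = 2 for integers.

Step 1: Check solvability.
gcd(184, 137) = 1
Since 1 divides 2, solutions exist.

Step 2: Apply extended Euclidean algorithm to find gcd.
We find integers such that 184*x0 + 137*y0 = 1

Step 3: Scale the particular solution.
Multiply by 2/1 = 2:
a = 70, b = -94

Step 4: Verify.
184*(70) + 137*(-94) = 2 = 2 ✓

a = 70, b = -94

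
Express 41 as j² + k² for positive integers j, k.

We need to find integers j, k > 0 such that j² + k² = 41.
Trying j = 4: k² = 41 - 4² = 41 - 16 = 25
k = 5
Check: 4² + 5² = 16 + 25 = 41 ✓

41 = 4² + 5²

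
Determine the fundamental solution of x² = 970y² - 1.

We need x² = 970y² - 1. Try successive y:
y = 1: x² = 970·1² - 1 = 969, not a perfect square
y = 2: x² = 970·2² - 1 = 3879, not a perfect square
y = 3: x² = 970·3² - 1 = 8729, not a perfect square
...
y = 10537: x² = 970·10537² - 1 = 107697517929 = 328173² ✓
Check: 328173² - 970·10537² = 107697517929 - 107697517930 = -1 ✓

x = 328173, y = 10537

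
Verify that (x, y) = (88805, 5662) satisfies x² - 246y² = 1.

Compute x² = 88805² = 7886328025
Compute 246y² = 246·5662² = 246·32058244 = 7886328024
x² - 246y² = 7886328025 - 7886328024 = 1
Since this equals 1, (88805, 5662) is a solution.

Yes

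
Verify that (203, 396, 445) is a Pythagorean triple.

Compute a² + b²:
203² + 396² = 41209 + 156816 = 198025
Compute c²:
445² = 198025
Since 198025 = 198025, it is a Pythagorean triple.

Yes, it is a Pythagorean triple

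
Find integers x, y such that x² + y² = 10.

We need to find integers x, y > 0 such that x² + y² = 10.
Trying x = 1: y² = 10 - 1² = 10 - 1 = 9
y = 3
Check: 1² + 3² = 1 + 9 = 10 ✓

10 = 1² + 3²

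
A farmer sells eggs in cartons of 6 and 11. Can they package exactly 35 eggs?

We need non-negative a, b with 6a + 11b = 35.
gcd(6, 11) = 1 divides 35.
Try a = 4: 11b = 35 - 24 = 11, so b = 1.
One way: 4 cartons of 6 and 1 cartons of 11.

Yes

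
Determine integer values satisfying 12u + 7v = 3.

Step 1: Check solvability.
gcd(12, 7) = 1
Since 1 divides 3, solutions exist.

Step 2: Apply extended Euclidean algorithm to find gcd.
We find integers such that 12*x0 + 7*y0 = 1

Step 3: Scale the particular solution.
Multiply by 3/1 = 3:
u = 9, v = -15

Step 4: Verify.
12*(9) + 7*(-15) = 3 = 3 ✓

u = 9, v = -15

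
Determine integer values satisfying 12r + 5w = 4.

Step 1: Check solvability.
gcd(12, 5) = 1
Since 1 divides 4, solutions exist.

Step 2: Apply extended Euclidean algorithm to find gcd.
We find integers such that 12*x0 + 5*y0 = 1

Step 3: Scale the particular solution.
Multiply by 4/1 = 4:
r = -8, w = 20

Step 4: Verify.
12*(-8) + 5*(20) = 4 = 4 ✓

r = -8, w = 20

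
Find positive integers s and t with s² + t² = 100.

We need to find integers s, t > 0 such that s² + t² = 100.
Trying s = 6: t² = 100 - 6² = 100 - 36 = 64
t = 8
Check: 6² + 8² = 36 + 64 = 100 ✓

100 = 6² + 8²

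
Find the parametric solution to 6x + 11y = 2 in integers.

Step 1: Compute gcd(6, 11) = 1.
Since 1 divides 2, solutions exist.

Step 2: Find a particular solution using extended Euclidean algorithm.
We get x₀ = 4, y₀ = -2.
Check: 6*4 + 11*-2 = 2 = 2 ✓

Step 3: Write the general solution.
x = 4 + (11/1)t = 4 + 11t
y = -2 - (6/1)t = -2 - 6t
for any integer t.

x = 4 + 11t, y = -2 - 6t for integer t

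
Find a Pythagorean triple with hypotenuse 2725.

We need a² + b² = 2725² = 7425625.
Trying: 2565² + 920² = 6579225 + 846400 = 7425625 ✓

(2565, 920, 2725)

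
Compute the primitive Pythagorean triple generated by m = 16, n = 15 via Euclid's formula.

a = m² - n² = 16² - 15² = 256 - 225 = 31
b = 2mn = 2·16·15 = 480
c = m² + n² = 256 + 225 = 481
Verify: 31² + 480² = 961 + 230400 = 231361 = 481² ✓

(31, 480, 481)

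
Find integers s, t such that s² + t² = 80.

We need to find integers s, t > 0 such that s² + t² = 80.
Trying s = 4: t² = 80 - 4² = 80 - 16 = 64
t = 8
Check: 4² + 8² = 16 + 64 = 80 ✓

80 = 4² + 8²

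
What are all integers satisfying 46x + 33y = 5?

Step 1: Compute gcd(46, 33) = 1.
Since 1 divides 5, solutions exist.

Step 2: Find a particular solution using extended Euclidean algorithm.
We get x₀ = -25, y₀ = 35.
Check: 46*-25 + 33*35 = 5 = 5 ✓

Step 3: Write the general solution.
x = -25 + (33/1)t = -25 + 33t
y = 35 - (46/1)t = 35 - 46t
for any integer t.

x = -25 + 33t, y = 35 - 46t for integer t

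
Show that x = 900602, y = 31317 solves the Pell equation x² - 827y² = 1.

Compute x² = 900602² = 811083962404
Compute 827y² = 827·31317² = 827·980754489 = 811083962403
x² - 827y² = 811083962404 - 811083962403 = 1
Since this equals 1, (900602, 31317) is a solution.

Yes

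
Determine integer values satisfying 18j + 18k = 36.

Step 1: Check solvability.
gcd(18, 18) = 18
Since 18 divides 36, solutions exist.

Step 2: Apply extended Euclidean algorithm to find gcd.
We find integers such that 18*x0 + 18*y0 = 18

Step 3: Scale the particular solution.
Multiply by 36/18 = 2:
j = 0, k = 2

Step 4: Verify.
18*(0) + 18*(2) = 36 = 36 ✓

j = 0, k = 2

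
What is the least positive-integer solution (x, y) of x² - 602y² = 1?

We seek the smallest positive integers (x, y) with x² - 602y² = 1, i.e., x² = 602y² + 1.
Try successive y values:
y = 1: x² = 602·1² + 1 = 603, not a perfect square
y = 2: x² = 602·2² + 1 = 2409, not a perfect square
y = 3: x² = 602·3² + 1 = 5419, not a perfect square
... continuing the search (or via continued fractions) ...
y = 28: x² = 602·28² + 1 = 471969, x = 687 ✓

Verify: 687² - 602·28² = 471969 - 471968 = 1 ✓

x = 687, y = 28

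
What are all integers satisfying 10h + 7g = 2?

Step 1: Compute gcd(10, 7) = 1.
Since 1 divides 2, solutions exist.

Step 2: Find a particular solution using extended Euclidean algorithm.
We get h₀ = -4, g₀ = 6.
Check: 10*-4 + 7*6 = 2 = 2 ✓

Step 3: Write the general solution.
h = -4 + (7/1)t = -4 + 7t
g = 6 - (10/1)t = 6 - 10t
for any integer t.

h = -4 + 7t, g = 6 - 10t for integer t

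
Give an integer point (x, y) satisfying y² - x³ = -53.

Try small integer x values and check whether x³ - 53 is a perfect square.
x = 29: x³ - 53 = 29³ - 53 = 24389 - 53 = 24336
Is 24336 a perfect square? 156² = 24336 ✓
So (x, y) = (29, -156) is a solution.

x = 29, y = -156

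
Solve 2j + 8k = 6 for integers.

Step 1: Check solvability.
gcd(2, 8) = 2
Since 2 divides 6, solutions exist.

Step 2: Apply extended Euclidean algorithm to find gcd.
We find integers such that 2*x0 + 8*y0 = 2

Step 3: Scale the particular solution.
Multiply by 6/2 = 3:
j = 3, k = 0

Step 4: Verify.
2*(3) + 8*(0) = 6 = 6 ✓

j = 3, k = 0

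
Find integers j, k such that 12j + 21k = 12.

Step 1: Check solvability.
gcd(12, 21) = 3
Since 3 divides 12, solutions exist.

Step 2: Apply extended Euclidean algorithm to find gcd.
We find integers such that 12*x0 + 21*y0 = 3

Step 3: Scale the particular solution.
Multiply by 12/3 = 4:
j = 8, k = -4

Step 4: Verify.
12*(8) + 21*(-4) = 12 = 12 ✓

j = 8, k = -4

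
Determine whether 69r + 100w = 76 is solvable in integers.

Step 1: Compute gcd(69, 100).
gcd(69, 100) = 1

Step 2: Check divisibility.
Does 1 divide 76? 76 = 1 x 76, so yes.

By the theorem on linear Diophantine equations, 69r + 100w = 76 has integer solutions if and only if gcd(69, 100) divides 76. Since 1 | 76, solutions exist.

Yes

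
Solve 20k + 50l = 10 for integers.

Step 1: Check solvability.
gcd(20, 50) = 10
Since 10 divides 10, solutions exist.

Step 2: Apply extended Euclidean algorithm to find gcd.
We find integers such that 20*x0 + 50*y0 = 10

Step 3: Scale the particular solution.
Multiply by 10/10 = 1:
k = -2, l = 1

Step 4: Verify.
20*(-2) + 50*(1) = 10 = 10 ✓

k = -2, l = 1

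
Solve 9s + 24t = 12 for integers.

Step 1: Check solvability.
gcd(9, 24) = 3
Since 3 divides 12, solutions exist.

Step 2: Apply extended Euclidean algorithm to find gcd.
We find integers such that 9*x0 + 24*y0 = 3

Step 3: Scale the particular solution.
Multiply by 12/3 = 4:
s = 12, t = -4

Step 4: Verify.
9*(12) + 24*(-4) = 12 = 12 ✓

s = 12, t = -4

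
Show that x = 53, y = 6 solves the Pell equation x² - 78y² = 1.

Compute x² = 53² = 2809
Compute 78y² = 78·6² = 78·36 = 2808
x² - 78y² = 2809 - 2808 = 1
Since this equals 1, (53, 6) is a solution.

Yes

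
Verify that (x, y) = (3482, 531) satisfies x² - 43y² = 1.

Compute x² = 3482² = 12124324
Compute 43y² = 43·531² = 43·281961 = 12124323
x² - 43y² = 12124324 - 12124323 = 1
Since this equals 1, (3482, 531) is a solution.

Yes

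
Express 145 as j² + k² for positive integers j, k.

We need to find integers j, k > 0 such that j² + k² = 145.
Trying j = 1: k² = 145 - 1² = 145 - 1 = 144
k = 12
Check: 1² + 12² = 1 + 144 = 145 ✓

145 = 1² + 12²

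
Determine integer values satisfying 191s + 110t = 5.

Step 1: Check solvability.
gcd(191, 110) = 1
Since 1 divides 5, solutions exist.

Step 2: Apply extended Euclidean algorithm to find gcd.
We find integers such that 191*x0 + 110*y0 = 1

Step 3: Scale the particular solution.
Multiply by 5/1 = 5:
s = -95, t = 165

Step 4: Verify.
191*(-95) + 110*(165) = 5 = 5 ✓

s = -95, t = 165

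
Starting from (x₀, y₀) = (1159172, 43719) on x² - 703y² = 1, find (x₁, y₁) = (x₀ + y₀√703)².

Solutions to x² - Dy² = 1 are generated by powers of (x₀ + y₀√D).
The next solution satisfies x₁ + y₁√703 = (x₀ + y₀√703)², giving:
x₁ = x₀² + 703y₀² = 1159172² + 703·43719² = 1343679725584 + 1343679725583 = 2687359451167
y₁ = 2x₀y₀ = 2·1159172·43719 = 101355681336

Verify: 2687359451167² - 703·101355681336² = 7221900819776599457661889 - 7221900819776599457661888 = 1 ✓

x = 2687359451167, y = 101355681336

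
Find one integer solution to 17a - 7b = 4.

Step 1: Check solvability.
gcd(17, 7) = 1
Since 1 divides 4, solutions exist.

Step 2: Apply extended Euclidean algorithm to find gcd.
We find integers such that 17*x0 + 7*y0 = 1

Step 3: Scale the particular solution.
Multiply by 4/1 = 4:
a = -8, b = -20

Step 4: Verify.
17*(-8) - 7*(-20) = 4 = 4 ✓

a = -8, b = -20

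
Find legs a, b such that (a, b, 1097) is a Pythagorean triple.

We need a² + b² = 1097² = 1203409.
Trying: 585² + 928² = 342225 + 861184 = 1203409 ✓

(585, 928, 1097)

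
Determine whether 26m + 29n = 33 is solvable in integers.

Step 1: Compute gcd(26, 29).
gcd(26, 29) = 1

Step 2: Check divisibility.
Does 1 divide 33? 33 = 1 x 33, so yes.

By the theorem on linear Diophantine equations, 26m + 29n = 33 has integer solutions if and only if gcd(26, 29) divides 33. Since 1 | 33, solutions exist.

Yes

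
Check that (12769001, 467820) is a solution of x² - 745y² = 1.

Compute x² = 12769001² = 163047386538001
Compute 745y² = 745·467820² = 745·218855552400 = 163047386538000
x² - 745y² = 163047386538001 - 163047386538000 = 1
Since this equals 1, (12769001, 467820) is a solution.

Yes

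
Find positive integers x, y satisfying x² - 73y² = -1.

We need x² = 73y² - 1. Try successive y:
y = 1: x² = 73·1² - 1 = 72, not a perfect square
y = 2: x² = 73·2² - 1 = 291, not a perfect square
y = 3: x² = 73·3² - 1 = 656, not a perfect square
...
y = 125: x² = 73·125² - 1 = 1140624 = 1068² ✓
Check: 1068² - 73·125² = 1140624 - 1140625 = -1 ✓

x = 1068, y = 125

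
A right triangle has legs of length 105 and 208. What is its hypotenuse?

c² = a² + b² = 105² + 208² = 11025 + 43264 = 54289
c = 233

233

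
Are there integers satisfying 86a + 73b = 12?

Step 1: Compute gcd(86, 73).
gcd(86, 73) = 1

Step 2: Check divisibility.
Does 1 divide 12? 12 = 1 x 12, so yes.

By the theorem on linear Diophantine equations, 86a + 73b = 12 has integer solutions if and only if gcd(86, 73) divides 12. Since 1 | 12, solutions exist.

Yes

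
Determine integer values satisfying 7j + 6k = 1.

Step 1: Check solvability.
gcd(7, 6) = 1
Since 1 divides 1, solutions exist.

Step 2: Apply extended Euclidean algorithm to find gcd.
We find integers such that 7*x0 + 6*y0 = 1

Step 3: Scale the particular solution.
Multiply by 1/1 = 1:
j = 1, k = -1

Step 4: Verify.
7*(1) + 6*(-1) = 1 = 1 ✓

j = 1, k = -1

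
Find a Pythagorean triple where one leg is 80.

We need the other leg and hypotenuse such that 80² + x² = c².
Take x = 39, c = 89: 80² + 39² = 6400 + 1521 = 7921 = 89² ✓
Triple: (39, 80, 89)

(39, 80, 89)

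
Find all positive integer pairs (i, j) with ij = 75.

The positive divisors of 75 are: 1, 3, 5, 15, 25, 75.
Each divisor d gives the pair (d, 75/d):
(1, 75), (3, 25), (5, 15), (15, 5), (25, 3), (75, 1)

(1, 75), (3, 25), (5, 15), (15, 5), (25, 3), (75, 1)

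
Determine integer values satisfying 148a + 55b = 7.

Step 1: Check solvability.
gcd(148, 55) = 1
Since 1 divides 7, solutions exist.

Step 2: Apply extended Euclidean algorithm to find gcd.
We find integers such that 148*x0 + 55*y0 = 1

Step 3: Scale the particular solution.
Multiply by 7/1 = 7:
a = -91, b = 245

Step 4: Verify.
148*(-91) + 55*(245) = 7 = 7 ✓

a = -91, b = 245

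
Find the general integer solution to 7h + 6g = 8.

Step 1: Compute gcd(7, 6) = 1.
Since 1 divides 8, solutions exist.

Step 2: Find a particular solution using extended Euclidean algorithm.
We get h₀ = 8, g₀ = -8.
Check: 7*8 + 6*-8 = 8 = 8 ✓

Step 3: Write the general solution.
h = 8 + (6/1)t = 8 + 6t
g = -8 - (7/1)t = -8 - 7t
for any integer t.

h = 8 + 6t, g = -8 - 7t for integer t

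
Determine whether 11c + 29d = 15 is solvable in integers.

Step 1: Compute gcd(11, 29).
gcd(11, 29) = 1

Step 2: Check divisibility.
Does 1 divide 15? 15 = 1 x 15, so yes.

By the theorem on linear Diophantine equations, 11c + 29d = 15 has integer solutions if and only if gcd(11, 29) divides 15. Since 1 | 15, solutions exist.

Yes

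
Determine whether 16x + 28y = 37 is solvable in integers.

Step 1: Compute gcd(16, 28).
gcd(16, 28) = 4

Step 2: Check divisibility.
Does 4 divide 37? 37 = 4 x 9 + 1, so no.

By the theorem on linear Diophantine equations, 16x + 28y = 37 has integer solutions if and only if gcd(16, 28) divides 37. Since 4 does not divide 37, no solutions exist.

No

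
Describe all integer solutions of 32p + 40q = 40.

Step 1: Compute gcd(32, 40) = 8.
Since 8 divides 40, solutions exist.

Step 2: Find a particular solution using extended Euclidean algorithm.
We get p₀ = -5, q₀ = 5.
Check: 32*-5 + 40*5 = 40 = 40 ✓

Step 3: Write the general solution.
p = -5 + (40/8)t = -5 + 5t
q = 5 - (32/8)t = 5 - 4t
for any integer t.

p = -5 + 5t, q = 5 - 4t for integer t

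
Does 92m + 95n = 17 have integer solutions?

Step 1: Compute gcd(92, 95).
gcd(92, 95) = 1

Step 2: Check divisibility.
Does 1 divide 17? 17 = 1 x 17, so yes.

By the theorem on linear Diophantine equations, 92m + 95n = 17 has integer solutions if and only if gcd(92, 95) divides 17. Since 1 | 17, solutions exist.

Yes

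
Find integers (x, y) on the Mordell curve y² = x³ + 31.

Try small integer x values and check whether x³ + 31 is a perfect square.
x = -3: x³ + 31 = -3³ + 31 = -27 + 31 = 4
Is 4 a perfect square? 2² = 4 ✓
So (x, y) = (-3, -2) is a solution.

x = -3, y = -2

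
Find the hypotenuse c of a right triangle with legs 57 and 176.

c² = a² + b² = 57² + 176² = 3249 + 30976 = 34225
c = sqrt(34225) = 185

185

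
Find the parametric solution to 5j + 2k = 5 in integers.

Step 1: Compute gcd(5, 2) = 1.
Since 1 divides 5, solutions exist.

Step 2: Find a particular solution using extended Euclidean algorithm.
We get j₀ = 5, k₀ = -10.
Check: 5*5 + 2*-10 = 5 = 5 ✓

Step 3: Write the general solution.
j = 5 + (2/1)t = 5 + 2t
k = -10 - (5/1)t = -10 - 5t
for any integer t.

j = 5 + 2t, k = -10 - 5t for integer t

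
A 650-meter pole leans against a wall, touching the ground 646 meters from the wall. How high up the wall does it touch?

The ladder, wall, and ground form a right triangle with hypotenuse 650 and one leg 646.
By the Pythagorean theorem: h² = 650² - 646² = 422500 - 417316 = 5184
h = √5184 = 72 meters

72 meters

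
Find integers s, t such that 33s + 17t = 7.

Step 1: Check solvability.
gcd(33, 17) = 1
Since 1 divides 7, solutions exist.

Step 2: Apply extended Euclidean algorithm to find gcd.
We find integers such that 33*x0 + 17*y0 = 1

Step 3: Scale the particular solution.
Multiply by 7/1 = 7:
s = -7, t = 14

Step 4: Verify.
33*(-7) + 17*(14) = 7 = 7 ✓

s = -7, t = 14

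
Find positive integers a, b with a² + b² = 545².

We need a² + b² = 545² = 297025.
Trying: 513² + 184² = 263169 + 33856 = 297025 ✓

(513, 184, 545)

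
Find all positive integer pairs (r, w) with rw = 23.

The positive divisors of 23 are: 1, 23.
Each divisor d gives the pair (d, 23/d):
(1, 23), (23, 1)

(1, 23), (23, 1)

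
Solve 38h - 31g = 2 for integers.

Step 1: Check solvability.
gcd(38, 31) = 1
Since 1 divides 2, solutions exist.

Step 2: Apply extended Euclidean algorithm to find gcd.
We find integers such that 38*x0 + 31*y0 = 1

Step 3: Scale the particular solution.
Multiply by 2/1 = 2:
h = 18, g = 22

Step 4: Verify.
38*(18) - 31*(22) = 2 = 2 ✓

h = 18, g = 22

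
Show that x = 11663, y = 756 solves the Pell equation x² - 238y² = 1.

Compute x² = 11663² = 136025569
Compute 238y² = 238·756² = 238·571536 = 136025568
x² - 238y² = 136025569 - 136025568 = 1
Since this equals 1, (11663, 756) is a solution.

Yes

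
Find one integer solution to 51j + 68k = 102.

Step 1: Check solvability.
gcd(51, 68) = 17
Since 17 divides 102, solutions exist.

Step 2: Apply extended Euclidean algorithm to find gcd.
We find integers such that 51*x0 + 68*y0 = 17

Step 3: Scale the particular solution.
Multiply by 102/17 = 6:
j = -6, k = 6

Step 4: Verify.
51*(-6) + 68*(6) = 102 = 102 ✓

j = -6, k = 6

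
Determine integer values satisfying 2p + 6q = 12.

Step 1: Check solvability.
gcd(2, 6) = 2
Since 2 divides 12, solutions exist.

Step 2: Apply extended Euclidean algorithm to find gcd.
We find integers such that 2*x0 + 6*y0 = 2

Step 3: Scale the particular solution.
Multiply by 12/2 = 6:
p = 6, q = 0

Step 4: Verify.
2*(6) + 6*(0) = 12 = 12 ✓

p = 6, q = 0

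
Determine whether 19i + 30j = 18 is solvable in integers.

Step 1: Compute gcd(19, 30).
gcd(19, 30) = 1

Step 2: Check divisibility.
Does 1 divide 18? 18 = 1 x 18, so yes.

By the theorem on linear Diophantine equations, 19i + 30j = 18 has integer solutions if and only if gcd(19, 30) divides 18. Since 1 | 18, solutions exist.

Yes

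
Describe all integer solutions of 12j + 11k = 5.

Step 1: Compute gcd(12, 11) = 1.
Since 1 divides 5, solutions exist.

Step 2: Find a particular solution using extended Euclidean algorithm.
We get j₀ = 5, k₀ = -5.
Check: 12*5 + 11*-5 = 5 = 5 ✓

Step 3: Write the general solution.
j = 5 + (11/1)t = 5 + 11t
k = -5 - (12/1)t = -5 - 12t
for any integer t.

j = 5 + 11t, k = -5 - 12t for integer t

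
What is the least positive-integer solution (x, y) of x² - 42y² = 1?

We seek the smallest positive integers (x, y) with x² - 42y² = 1, i.e., x² = 42y² + 1.
Try successive y values:
y = 1: x² = 42·1² + 1 = 43, not a perfect square
y = 2: x² = 42·2² + 1 = 169, x = 13 ✓

Verify: 13² - 42·2² = 169 - 168 = 1 ✓

x = 13, y = 2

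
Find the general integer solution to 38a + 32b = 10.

Step 1: Compute gcd(38, 32) = 2.
Since 2 divides 10, solutions exist.

Step 2: Find a particular solution using extended Euclidean algorithm.
We get a₀ = -25, b₀ = 30.
Check: 38*-25 + 32*30 = 10 = 10 ✓

Step 3: Write the general solution.
a = -25 + (32/2)t = -25 + 16t
b = 30 - (38/2)t = 30 - 19t
for any integer t.

a = -25 + 16t, b = 30 - 19t for integer t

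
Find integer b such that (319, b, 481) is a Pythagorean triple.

b² = c² - a² = 481² - 319² = 231361 - 101761 = 129600
b = sqrt(129600) = 360

360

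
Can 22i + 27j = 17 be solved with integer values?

Step 1: Compute gcd(22, 27).
gcd(22, 27) = 1

Step 2: Check divisibility.
Does 1 divide 17? 17 = 1 x 17, so yes.

By the theorem on linear Diophantine equations, 22i + 27j = 17 has integer solutions if and only if gcd(22, 27) divides 17. Since 1 | 17, solutions exist.

Yes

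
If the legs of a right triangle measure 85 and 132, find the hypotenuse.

c² = a² + b² = 85² + 132² = 7225 + 17424 = 24649
c = 157

157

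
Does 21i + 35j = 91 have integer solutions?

Step 1: Compute gcd(21, 35).
gcd(21, 35) = 7

Step 2: Check divisibility.
Does 7 divide 91? 91 = 7 x 13, so yes.

By the theorem on linear Diophantine equations, 21i + 35j = 91 has integer solutions if and only if gcd(21, 35) divides 91. Since 7 | 91, solutions exist.

Yes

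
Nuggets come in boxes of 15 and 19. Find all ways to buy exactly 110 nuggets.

We need non-negative integers (x, y) with 15x + 19y = 110.
For each x in 0..7, check if 110 - 15x is a non-negative multiple of 19.
x = 1: 19y = 95, y = 5 ✓

(1 boxes of 15, 5 boxes of 19)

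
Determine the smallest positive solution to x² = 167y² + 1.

We seek the smallest positive integers (x, y) with x² - 167y² = 1, i.e., x² = 167y² + 1.
Try successive y values:
y = 1: x² = 167·1² + 1 = 168, not a perfect square
y = 2: x² = 167·2² + 1 = 669, not a perfect square
y = 3: x² = 167·3² + 1 = 1504, not a perfect square
... continuing the search (or via continued fractions) ...
y = 13: x² = 167·13² + 1 = 28224, x = 168 ✓

Verify: 168² - 167·13² = 28224 - 28223 = 1 ✓

x = 168, y = 13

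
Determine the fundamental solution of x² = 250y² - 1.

We need x² = 250y² - 1. Try successive y:
y = 1: x² = 250·1² - 1 = 249, not a perfect square
y = 2: x² = 250·2² - 1 = 999, not a perfect square
y = 3: x² = 250·3² - 1 = 2249, not a perfect square
...
y = 281: x² = 250·281² - 1 = 19740249 = 4443² ✓
Check: 4443² - 250·281² = 19740249 - 19740250 = -1 ✓

x = 4443, y = 281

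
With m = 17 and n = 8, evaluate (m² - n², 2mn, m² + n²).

a = m² - n² = 289 - 64 = 225
b = 2mn = 2·17·8 = 272
c = m² + n² = 289 + 64 = 353
Verify: 225² + 272² = 50625 + 73984 = 124609 = 353² ✓

(225, 272, 353)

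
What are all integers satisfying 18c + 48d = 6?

Step 1: Compute gcd(18, 48) = 6.
Since 6 divides 6, solutions exist.

Step 2: Find a particular solution using extended Euclidean algorithm.
We get c₀ = 3, d₀ = -1.
Check: 18*3 + 48*-1 = 6 = 6 ✓

Step 3: Write the general solution.
c = 3 + (48/6)t = 3 + 8t
d = -1 - (18/6)t = -1 - 3t
for any integer t.

c = 3 + 8t, d = -1 - 3t for integer t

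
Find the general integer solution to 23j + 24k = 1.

Step 1: Compute gcd(23, 24) = 1.
Since 1 divides 1, solutions exist.

Step 2: Find a particular solution using extended Euclidean algorithm.
We get j₀ = -1, k₀ = 1.
Check: 23*-1 + 24*1 = 1 = 1 ✓

Step 3: Write the general solution.
j = -1 + (24/1)t = -1 + 24t
k = 1 - (23/1)t = 1 - 23t
for any integer t.

j = -1 + 24t, k = 1 - 23t for integer t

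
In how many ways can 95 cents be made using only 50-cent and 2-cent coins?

We need non-negative integers (x, y) with 50x + 2y = 95.
For each x from 0 to 1, check if (95 - 50x) is a non-negative multiple of 2.
Solutions (x, y): none
Count: 0

0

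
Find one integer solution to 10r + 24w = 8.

Step 1: Check solvability.
gcd(10, 24) = 2
Since 2 divides 8, solutions exist.

Step 2: Apply extended Euclidean algorithm to find gcd.
We find integers such that 10*x0 + 24*y0 = 2

Step 3: Scale the particular solution.
Multiply by 8/2 = 4:
r = 20, w = -8

Step 4: Verify.
10*(20) + 24*(-8) = 8 = 8 ✓

r = 20, w = -8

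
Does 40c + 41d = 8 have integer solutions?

Step 1: Compute gcd(40, 41).
gcd(40, 41) = 1

Step 2: Check divisibility.
Does 1 divide 8? 8 = 1 x 8, so yes.

By the theorem on linear Diophantine equations, 40c + 41d = 8 has integer solutions if and only if gcd(40, 41) divides 8. Since 1 | 8, solutions exist.

Yes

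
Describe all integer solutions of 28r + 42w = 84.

Step 1: Compute gcd(28, 42) = 14.
Since 14 divides 84, solutions exist.

Step 2: Find a particular solution using extended Euclidean algorithm.
We get r₀ = -6, w₀ = 6.
Check: 28*-6 + 42*6 = 84 = 84 ✓

Step 3: Write the general solution.
r = -6 + (42/14)t = -6 + 3t
w = 6 - (28/14)t = 6 - 2t
for any integer t.

r = -6 + 3t, w = 6 - 2t for integer t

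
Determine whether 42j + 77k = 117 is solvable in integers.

Step 1: Compute gcd(42, 77).
gcd(42, 77) = 7

Step 2: Check divisibility.
Does 7 divide 117? 117 = 7 x 16 + 5, so no.

By the theorem on linear Diophantine equations, 42j + 77k = 117 has integer solutions if and only if gcd(42, 77) divides 117. Since 7 does not divide 117, no solutions exist.

No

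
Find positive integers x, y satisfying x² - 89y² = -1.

We need x² = 89y² - 1. Try successive y:
y = 1: x² = 89·1² - 1 = 88, not a perfect square
y = 2: x² = 89·2² - 1 = 355, not a perfect square
y = 3: x² = 89·3² - 1 = 800, not a perfect square
...
y = 53: x² = 89·53² - 1 = 250000 = 500² ✓
Check: 500² - 89·53² = 250000 - 250001 = -1 ✓

x = 500, y = 53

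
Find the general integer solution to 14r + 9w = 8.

Step 1: Compute gcd(14, 9) = 1.
Since 1 divides 8, solutions exist.

Step 2: Find a particular solution using extended Euclidean algorithm.
We get r₀ = 16, w₀ = -24.
Check: 14*16 + 9*-24 = 8 = 8 ✓

Step 3: Write the general solution.
r = 16 + (9/1)t = 16 + 9t
w = -24 - (14/1)t = -24 - 14t
for any integer t.

r = 16 + 9t, w = -24 - 14t for integer t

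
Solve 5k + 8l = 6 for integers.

Step 1: Check solvability.
gcd(5, 8) = 1
Since 1 divides 6, solutions exist.

Step 2: Apply extended Euclidean algorithm to find gcd.
We find integers such that 5*x0 + 8*y0 = 1

Step 3: Scale the particular solution.
Multiply by 6/1 = 6:
k = -18, l = 12

Step 4: Verify.
5*(-18) + 8*(12) = 6 = 6 ✓

k = -18, l = 12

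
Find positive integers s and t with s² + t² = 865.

We need to find integers s, t > 0 such that s² + t² = 865.
Trying s = 9: t² = 865 - 9² = 865 - 81 = 784
t = 28
Check: 9² + 28² = 81 + 784 = 865 ✓

865 = 9² + 28²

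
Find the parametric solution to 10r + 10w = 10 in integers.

Step 1: Compute gcd(10, 10) = 10.
Since 10 divides 10, solutions exist.

Step 2: Find a particular solution using extended Euclidean algorithm.
We get r₀ = 0, w₀ = 1.
Check: 10*0 + 10*1 = 10 = 10 ✓

Step 3: Write the general solution.
r = 0 + (10/10)t = 0 + 1t
w = 1 - (10/10)t = 1 - 1t
for any integer t.

r = 0 + 1t, w = 1 - 1t for integer t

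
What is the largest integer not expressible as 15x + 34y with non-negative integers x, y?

For two coprime denominations a and b, the Frobenius number (largest value not representable as a non-negative combination) is ab - a - b.
Here gcd(15, 34) = 1, so they are coprime.
F(15, 34) = 15·34 - 15 - 34 = 510 - 49 = 461

461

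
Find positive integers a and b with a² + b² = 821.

We need to find integers a, b > 0 such that a² + b² = 821.
Trying a = 14: b² = 821 - 14² = 821 - 196 = 625
b = 25
Check: 14² + 25² = 196 + 625 = 821 ✓

821 = 14² + 25²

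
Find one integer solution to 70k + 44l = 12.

Step 1: Check solvability.
gcd(70, 44) = 2
Since 2 divides 12, solutions exist.

Step 2: Apply extended Euclidean algorithm to find gcd.
We find integers such that 70*x0 + 44*y0 = 2

Step 3: Scale the particular solution.
Multiply by 12/2 = 6:
k = -30, l = 48

Step 4: Verify.
70*(-30) + 44*(48) = 12 = 12 ✓

k = -30, l = 48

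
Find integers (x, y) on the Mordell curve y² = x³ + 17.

Try small integer x values and check whether x³ + 17 is a perfect square.
x = -1: x³ + 17 = -1³ + 17 = -1 + 17 = 16
Is 16 a perfect square? 4² = 16 ✓
So (x, y) = (-1, 4) is a solution.

x = -1, y = 4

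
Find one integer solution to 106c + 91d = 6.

Step 1: Check solvability.
gcd(106, 91) = 1
Since 1 divides 6, solutions exist.

Step 2: Apply extended Euclidean algorithm to find gcd.
We find integers such that 106*x0 + 91*y0 = 1

Step 3: Scale the particular solution.
Multiply by 6/1 = 6:
c = -36, d = 42

Step 4: Verify.
106*(-36) + 91*(42) = 6 = 6 ✓

c = -36, d = 42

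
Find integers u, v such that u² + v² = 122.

We need to find integers u, v > 0 such that u² + v² = 122.
Trying u = 1: v² = 122 - 1² = 122 - 1 = 121
v = 11
Check: 1² + 11² = 1 + 121 = 122 ✓

122 = 1² + 11²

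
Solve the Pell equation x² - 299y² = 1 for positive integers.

We seek the smallest positive integers (x, y) with x² - 299y² = 1, i.e., x² = 299y² + 1.
Try successive y values:
y = 1: x² = 299·1² + 1 = 300, not a perfect square
y = 2: x² = 299·2² + 1 = 1197, not a perfect square
y = 3: x² = 299·3² + 1 = 2692, not a perfect square
... continuing the search (or via continued fractions) ...
y = 24: x² = 299·24² + 1 = 172225, x = 415 ✓

Verify: 415² - 299·24² = 172225 - 172224 = 1 ✓

x = 415, y = 24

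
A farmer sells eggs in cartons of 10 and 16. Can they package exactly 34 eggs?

We need non-negative a, b with 10a + 16b = 34.
gcd(10, 16) = 2 divides 34, but no a in [0, 3] gives non-negative b.

No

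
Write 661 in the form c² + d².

We need to find integers c, d > 0 such that c² + d² = 661.
Trying c = 6: d² = 661 - 6² = 661 - 36 = 625
d = 25
Check: 6² + 25² = 36 + 625 = 661 ✓

661 = 6² + 25²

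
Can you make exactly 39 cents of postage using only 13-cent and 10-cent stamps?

We need non-negative x, y with 13x + 10y = 39.
gcd(13, 10) = 1 divides 39, so integer solutions exist.
Search for a non-negative one: x = 3 gives 10y = 39 - 39 = 0, so y = 0.
Check: 13·3 + 10·0 = 39 ✓

Yes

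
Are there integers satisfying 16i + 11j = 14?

Step 1: Compute gcd(16, 11).
gcd(16, 11) = 1

Step 2: Check divisibility.
Does 1 divide 14? 14 = 1 x 14, so yes.

By the theorem on linear Diophantine equations, 16i + 11j = 14 has integer solutions if and only if gcd(16, 11) divides 14. Since 1 | 14, solutions exist.

Yes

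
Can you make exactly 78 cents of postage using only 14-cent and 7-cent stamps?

We need non-negative x, y with 14x + 7y = 78.
gcd(14, 7) = 7, and 7 does not divide 78.
No integer solutions exist, so certainly no non-negative ones.

No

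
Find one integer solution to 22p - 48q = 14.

Step 1: Check solvability.
gcd(22, 48) = 2
Since 2 divides 14, solutions exist.

Step 2: Apply extended Euclidean algorithm to find gcd.
We find integers such that 22*x0 + 48*y0 = 2

Step 3: Scale the particular solution.
Multiply by 14/2 = 7:
p = 77, q = 35

Step 4: Verify.
22*(77) - 48*(35) = 14 = 14 ✓

p = 77, q = 35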